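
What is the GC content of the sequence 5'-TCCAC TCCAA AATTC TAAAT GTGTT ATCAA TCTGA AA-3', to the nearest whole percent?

Scanning the sequence gives A=14, T=12, G=3, C=8.
G+C = 3 + 8 = 11 out of 37 bases
%GC = 11/37 × 100 = 29.73% ≈ 30%

30%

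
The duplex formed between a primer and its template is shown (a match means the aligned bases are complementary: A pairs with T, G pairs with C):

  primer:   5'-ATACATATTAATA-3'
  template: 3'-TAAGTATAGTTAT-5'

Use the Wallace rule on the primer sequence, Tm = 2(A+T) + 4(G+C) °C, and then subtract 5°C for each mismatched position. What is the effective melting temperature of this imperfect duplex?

Primer base counts: A=7, T=5, G=0, C=1 → A+T=12, G+C=1
Perfect-match Tm = 2(12) + 4(1) = 24 + 4 = 28°C
Mismatches (positions where the bases are not complementary): 2 (at positions 3, 9)
Effective Tm = 28 − 2×5 = 28 − 10 = 18°C

18°C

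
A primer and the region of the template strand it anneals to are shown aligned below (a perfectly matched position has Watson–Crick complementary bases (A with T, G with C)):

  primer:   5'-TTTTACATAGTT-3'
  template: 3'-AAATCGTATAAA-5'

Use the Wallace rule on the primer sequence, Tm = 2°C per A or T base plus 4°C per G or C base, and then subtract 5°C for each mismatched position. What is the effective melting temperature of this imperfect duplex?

13°C

Primer base counts: A=3, T=7, G=1, C=1 → A+T=10, G+C=2
Perfect-match Tm = 2(10) + 4(2) = 20 + 8 = 28°C
Mismatches (positions where the bases are not complementary): 3 (at positions 4, 5, 10)
Effective Tm = 28 − 3×5 = 28 − 15 = 13°C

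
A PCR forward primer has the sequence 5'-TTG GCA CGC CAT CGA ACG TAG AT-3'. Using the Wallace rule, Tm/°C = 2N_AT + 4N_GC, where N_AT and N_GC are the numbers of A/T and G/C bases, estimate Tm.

70°C

Scanning the sequence gives A=6, G=6, C=6, T=5.
A+T = 11, G+C = 12
Tm = 4·12 + 2·11 = 48 + 22 = 70°C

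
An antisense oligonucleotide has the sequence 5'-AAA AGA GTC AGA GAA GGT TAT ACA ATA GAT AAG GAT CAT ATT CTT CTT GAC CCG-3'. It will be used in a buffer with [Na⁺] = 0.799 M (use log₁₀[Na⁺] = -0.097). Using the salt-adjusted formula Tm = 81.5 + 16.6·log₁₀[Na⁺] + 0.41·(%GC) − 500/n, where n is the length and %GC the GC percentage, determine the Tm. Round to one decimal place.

Length n = 54. Scanning the sequence gives C=8, A=21, T=14, G=11.
G+C = 19, so %GC = 19/54 × 100 = 35.185%
Salt term: 16.6 × (-0.097) = -1.61
GC term: 0.41 × 35.185 = 14.426; length term: −500/54 = −9.259
Tm = 81.5 + (-1.61) + 14.426 − 9.259 = 85.057 → 85.1°C

85.1°C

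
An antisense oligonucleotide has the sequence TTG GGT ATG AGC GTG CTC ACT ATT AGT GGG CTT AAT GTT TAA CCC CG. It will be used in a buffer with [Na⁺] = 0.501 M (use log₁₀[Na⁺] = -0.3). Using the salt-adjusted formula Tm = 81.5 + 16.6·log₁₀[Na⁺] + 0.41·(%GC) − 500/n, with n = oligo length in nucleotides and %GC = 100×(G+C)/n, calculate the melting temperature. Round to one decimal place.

85.1°C

Length n = 47. A=9, C=9, G=13, T=16
G+C = 22, so %GC = 22/47 × 100 = 46.809%
Salt term: 16.6 × (-0.3) = -4.98
GC term: 0.41 × 46.809 = 19.192; length term: −500/47 = −10.638
Tm = 81.5 + (-4.98) + 19.192 − 10.638 = 85.074 → 85.1°C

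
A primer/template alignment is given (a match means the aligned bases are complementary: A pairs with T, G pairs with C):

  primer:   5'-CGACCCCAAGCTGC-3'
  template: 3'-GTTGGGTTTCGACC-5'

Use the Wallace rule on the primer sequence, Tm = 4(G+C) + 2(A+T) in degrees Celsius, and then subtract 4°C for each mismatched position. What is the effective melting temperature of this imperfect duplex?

36°C

Primer base counts: A=3, T=1, G=3, C=7 → A+T=4, G+C=10
Perfect-match Tm = 2(4) + 4(10) = 8 + 40 = 48°C
Mismatches (positions where the bases are not complementary): 3 (at positions 2, 7, 14)
Effective Tm = 48 − 3×4 = 48 − 12 = 36°C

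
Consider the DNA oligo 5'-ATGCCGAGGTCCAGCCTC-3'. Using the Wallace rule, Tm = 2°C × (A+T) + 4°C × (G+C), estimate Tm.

60°C

Base counts: A=3, C=7, G=5, T=3
AT pairs contribute 6, GC pairs contribute 12.
Tm = 2×6 + 4×12 = 60°C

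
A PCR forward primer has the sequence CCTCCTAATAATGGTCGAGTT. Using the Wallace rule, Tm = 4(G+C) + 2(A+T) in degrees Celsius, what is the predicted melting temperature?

60°C

C=5, A=5, G=4, T=7
So N_AT = 12 and N_GC = 9.
Tm = 2(12) + 4(9) = 24 + 36 = 60°C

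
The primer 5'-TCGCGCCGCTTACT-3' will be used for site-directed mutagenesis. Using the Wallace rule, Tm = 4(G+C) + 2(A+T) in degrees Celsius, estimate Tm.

46°C

Scanning the sequence gives T=4, A=1, G=3, C=6.
AT pairs contribute 5, GC pairs contribute 9.
Tm = 2×5 + 4×9 = 46°C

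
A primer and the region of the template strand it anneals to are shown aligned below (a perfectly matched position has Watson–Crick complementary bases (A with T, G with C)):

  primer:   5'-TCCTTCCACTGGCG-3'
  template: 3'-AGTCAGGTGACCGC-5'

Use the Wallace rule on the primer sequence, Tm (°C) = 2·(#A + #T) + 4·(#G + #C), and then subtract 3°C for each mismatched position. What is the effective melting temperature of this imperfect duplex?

Primer base counts: A=1, T=4, G=3, C=6 → A+T=5, G+C=9
Perfect-match Tm = 2(5) + 4(9) = 10 + 36 = 46°C
Mismatches (positions where the bases are not complementary): 2 (at positions 3, 4)
Effective Tm = 46 − 2×3 = 46 − 6 = 40°C

40°C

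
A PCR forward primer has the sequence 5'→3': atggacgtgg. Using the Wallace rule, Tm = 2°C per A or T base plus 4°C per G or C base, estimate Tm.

Counting bases: A=2, T=2, C=1, G=5
AT pairs contribute 4, GC pairs contribute 6.
Tm = 2×4 + 4×6 = 32°C

32°C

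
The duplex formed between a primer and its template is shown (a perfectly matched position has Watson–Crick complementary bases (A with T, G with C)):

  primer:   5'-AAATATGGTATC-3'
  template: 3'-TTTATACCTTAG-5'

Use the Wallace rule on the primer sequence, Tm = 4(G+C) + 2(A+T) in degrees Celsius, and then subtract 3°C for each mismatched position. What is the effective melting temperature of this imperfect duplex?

Primer base counts: A=5, T=4, G=2, C=1 → A+T=9, G+C=3
Perfect-match Tm = 2(9) + 4(3) = 18 + 12 = 30°C
Mismatches (positions where the bases are not complementary): 1 (at position 9)
Effective Tm = 30 − 1×3 = 30 − 3 = 27°C

27°C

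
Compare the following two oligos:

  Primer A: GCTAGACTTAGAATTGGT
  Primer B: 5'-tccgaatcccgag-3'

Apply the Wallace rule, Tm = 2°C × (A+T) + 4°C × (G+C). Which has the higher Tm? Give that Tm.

Primer A, 50°C

Primer A: A+T=11, G+C=7 → Tm = 2(11)+4(7) = 50°C
Primer B: A+T=5, G+C=8 → Tm = 2(5)+4(8) = 42°C
50°C vs 42°C → primer A is higher.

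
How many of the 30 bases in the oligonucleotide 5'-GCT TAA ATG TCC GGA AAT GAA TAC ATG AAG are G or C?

Scanning the sequence gives G=7, A=12, T=7, C=4.
Total G or C: 7 + 4 = 11

11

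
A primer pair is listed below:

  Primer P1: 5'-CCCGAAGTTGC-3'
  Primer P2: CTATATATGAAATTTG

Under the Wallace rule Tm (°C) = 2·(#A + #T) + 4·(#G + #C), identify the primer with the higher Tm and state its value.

Primer P2, 38°C

Primer P1: A+T=4, G+C=7 → Tm = 2(4)+4(7) = 36°C
Primer P2: A+T=13, G+C=3 → Tm = 2(13)+4(3) = 38°C
36°C vs 38°C → primer P2 is higher.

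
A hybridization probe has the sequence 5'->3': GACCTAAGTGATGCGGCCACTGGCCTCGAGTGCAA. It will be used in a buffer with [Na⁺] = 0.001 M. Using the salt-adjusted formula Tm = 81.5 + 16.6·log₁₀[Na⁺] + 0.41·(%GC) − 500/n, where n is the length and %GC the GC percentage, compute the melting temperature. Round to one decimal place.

42.0°C

Length n = 35. Counting bases: G=11, T=6, A=8, C=10
G+C = 21, so %GC = 21/35 × 100 = 60%
Salt term: 16.6 × (-3) = -49.8
GC term: 0.41 × 60 = 24.6; length term: −500/35 = −14.286
Tm = 81.5 + (-49.8) + 24.6 − 14.286 = 42.014 → 42.0°C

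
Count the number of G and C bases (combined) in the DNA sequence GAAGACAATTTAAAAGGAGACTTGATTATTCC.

Base counts: T=9, A=13, C=4, G=6
Total G or C: 6 + 4 = 10

10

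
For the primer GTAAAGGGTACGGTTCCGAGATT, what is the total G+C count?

Scanning the sequence gives T=6, G=8, C=3, A=6.
G+C = 8 + 3 = 11

11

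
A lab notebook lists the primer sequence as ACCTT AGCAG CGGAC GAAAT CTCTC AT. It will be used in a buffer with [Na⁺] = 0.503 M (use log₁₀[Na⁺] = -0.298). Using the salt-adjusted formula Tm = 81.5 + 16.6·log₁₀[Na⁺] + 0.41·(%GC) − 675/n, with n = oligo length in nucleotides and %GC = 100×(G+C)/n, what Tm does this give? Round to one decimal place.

Length n = 27. Scanning the sequence gives A=8, T=6, G=5, C=8.
G+C = 13, so %GC = 13/27 × 100 = 48.148%
Salt term: 16.6 × (-0.298) = -4.947
GC term: 0.41 × 48.148 = 19.741; length term: −675/27 = −25
Tm = 81.5 + (-4.947) + 19.741 − 25 = 71.294 → 71.3°C

71.3°C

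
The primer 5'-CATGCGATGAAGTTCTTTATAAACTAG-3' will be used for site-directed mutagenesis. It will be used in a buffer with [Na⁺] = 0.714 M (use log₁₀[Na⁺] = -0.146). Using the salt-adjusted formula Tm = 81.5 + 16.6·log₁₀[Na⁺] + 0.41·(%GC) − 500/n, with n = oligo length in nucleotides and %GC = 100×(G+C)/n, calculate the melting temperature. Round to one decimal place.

74.2°C

Length n = 27. Scanning the sequence gives A=9, G=5, C=4, T=9.
G+C = 9, so %GC = 9/27 × 100 = 33.333%
Salt term: 16.6 × (-0.146) = -2.424
GC term: 0.41 × 33.333 = 13.667; length term: −500/27 = −18.519
Tm = 81.5 + (-2.424) + 13.667 − 18.519 = 74.224 → 74.2°C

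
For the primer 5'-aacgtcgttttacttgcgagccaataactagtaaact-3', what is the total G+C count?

14

C=8, T=11, A=12, G=6
G+C = 6 + 8 = 14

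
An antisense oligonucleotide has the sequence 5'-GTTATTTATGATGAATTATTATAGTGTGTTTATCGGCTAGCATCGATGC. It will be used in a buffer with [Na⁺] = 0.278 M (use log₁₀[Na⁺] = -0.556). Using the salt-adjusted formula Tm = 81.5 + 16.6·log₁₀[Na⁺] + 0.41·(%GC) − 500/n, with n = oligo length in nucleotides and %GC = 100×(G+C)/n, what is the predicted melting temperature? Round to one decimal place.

Length n = 49. Counting bases: A=12, C=5, G=11, T=21
G+C = 16, so %GC = 16/49 × 100 = 32.653%
Salt term: 16.6 × (-0.556) = -9.23
GC term: 0.41 × 32.653 = 13.388; length term: −500/49 = −10.204
Tm = 81.5 + (-9.23) + 13.388 − 10.204 = 75.454 → 75.5°C

75.5°C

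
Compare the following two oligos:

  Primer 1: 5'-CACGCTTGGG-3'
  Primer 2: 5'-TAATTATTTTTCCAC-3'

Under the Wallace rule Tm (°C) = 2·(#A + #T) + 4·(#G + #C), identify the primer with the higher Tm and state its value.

Primer 1: A+T=3, G+C=7 → Tm = 2(3)+4(7) = 34°C
Primer 2: A+T=12, G+C=3 → Tm = 2(12)+4(3) = 36°C
34°C vs 36°C → primer 2 is higher.

Primer 2, 36°C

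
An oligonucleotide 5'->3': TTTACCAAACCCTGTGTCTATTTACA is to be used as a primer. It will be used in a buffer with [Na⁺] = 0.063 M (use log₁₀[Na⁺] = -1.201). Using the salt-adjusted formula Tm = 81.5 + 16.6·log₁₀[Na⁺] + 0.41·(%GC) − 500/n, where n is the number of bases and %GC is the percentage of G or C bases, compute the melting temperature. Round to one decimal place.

Length n = 26. Counting bases: G=2, A=7, C=7, T=10
G+C = 9, so %GC = 9/26 × 100 = 34.615%
Salt term: 16.6 × (-1.201) = -19.937
GC term: 0.41 × 34.615 = 14.192; length term: −500/26 = −19.231
Tm = 81.5 + (-19.937) + 14.192 − 19.231 = 56.524 → 56.5°C

56.5°C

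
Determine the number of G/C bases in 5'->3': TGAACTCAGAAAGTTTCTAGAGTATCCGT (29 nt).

11

T=9, G=6, C=5, A=9
Total G or C: 6 + 5 = 11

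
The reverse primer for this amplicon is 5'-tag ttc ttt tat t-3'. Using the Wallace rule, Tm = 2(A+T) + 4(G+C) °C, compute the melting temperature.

Counting bases: T=9, G=1, C=1, A=2
A+T = 11, G+C = 2
Tm = 2×11 + 4×2 = 30°C

30°C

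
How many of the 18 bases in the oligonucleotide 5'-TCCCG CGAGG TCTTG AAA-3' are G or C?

Base counts: T=4, G=5, C=5, A=4
Total G or C: 5 + 5 = 10

10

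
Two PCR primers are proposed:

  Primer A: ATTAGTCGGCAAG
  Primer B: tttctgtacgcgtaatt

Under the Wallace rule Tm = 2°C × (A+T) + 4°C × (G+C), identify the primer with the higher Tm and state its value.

Primer B, 46°C

Primer A: A+T=7, G+C=6 → Tm = 2(7)+4(6) = 38°C
Primer B: A+T=11, G+C=6 → Tm = 2(11)+4(6) = 46°C
38°C vs 46°C → primer B is higher.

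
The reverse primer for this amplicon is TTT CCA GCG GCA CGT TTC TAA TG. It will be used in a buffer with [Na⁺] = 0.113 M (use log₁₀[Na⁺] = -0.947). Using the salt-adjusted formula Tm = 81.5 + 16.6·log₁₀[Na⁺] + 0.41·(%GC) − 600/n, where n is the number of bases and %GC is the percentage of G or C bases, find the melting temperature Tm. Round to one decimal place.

Length n = 23. Counting bases: G=5, C=6, T=8, A=4
G+C = 11, so %GC = 11/23 × 100 = 47.826%
Salt term: 16.6 × (-0.947) = -15.72
GC term: 0.41 × 47.826 = 19.609; length term: −600/23 = −26.087
Tm = 81.5 + (-15.72) + 19.609 − 26.087 = 59.302 → 59.3°C

59.3°C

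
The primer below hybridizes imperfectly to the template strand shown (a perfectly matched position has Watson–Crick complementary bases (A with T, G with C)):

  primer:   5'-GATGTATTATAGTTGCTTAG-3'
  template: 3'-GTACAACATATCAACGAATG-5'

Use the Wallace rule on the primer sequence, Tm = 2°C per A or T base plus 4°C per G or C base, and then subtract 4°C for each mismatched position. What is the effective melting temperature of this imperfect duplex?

Primer base counts: A=5, T=9, G=5, C=1 → A+T=14, G+C=6
Perfect-match Tm = 2(14) + 4(6) = 28 + 24 = 52°C
Mismatches (positions where the bases are not complementary): 4 (at positions 1, 6, 7, 20)
Effective Tm = 52 − 4×4 = 52 − 16 = 36°C

36°C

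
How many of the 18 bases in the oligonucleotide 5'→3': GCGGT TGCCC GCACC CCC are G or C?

Scanning the sequence gives C=10, A=1, T=2, G=5.
Total G or C: 5 + 10 = 15

15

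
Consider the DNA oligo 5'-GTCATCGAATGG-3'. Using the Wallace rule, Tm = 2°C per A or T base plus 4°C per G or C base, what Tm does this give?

36°C

Scanning the sequence gives T=3, G=4, C=2, A=3.
A+T = 6, G+C = 6
Tm = 2×6 + 4×6 = 36°C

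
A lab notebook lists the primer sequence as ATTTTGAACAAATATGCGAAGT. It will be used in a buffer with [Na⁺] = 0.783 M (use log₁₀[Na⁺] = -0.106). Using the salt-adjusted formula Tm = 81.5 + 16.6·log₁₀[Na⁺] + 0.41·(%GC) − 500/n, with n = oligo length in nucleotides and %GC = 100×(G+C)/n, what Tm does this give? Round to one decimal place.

Length n = 22. C=2, T=7, G=4, A=9
G+C = 6, so %GC = 6/22 × 100 = 27.273%
Salt term: 16.6 × (-0.106) = -1.76
GC term: 0.41 × 27.273 = 11.182; length term: −500/22 = −22.727
Tm = 81.5 + (-1.76) + 11.182 − 22.727 = 68.195 → 68.2°C

68.2°C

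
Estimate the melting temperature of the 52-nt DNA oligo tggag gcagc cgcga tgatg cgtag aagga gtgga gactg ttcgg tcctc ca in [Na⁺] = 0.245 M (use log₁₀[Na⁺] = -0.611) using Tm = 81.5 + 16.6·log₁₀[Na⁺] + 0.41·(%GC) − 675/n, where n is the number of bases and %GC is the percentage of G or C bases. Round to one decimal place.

82.8°C

Length n = 52. Counting bases: G=20, A=11, C=11, T=10
G+C = 31, so %GC = 31/52 × 100 = 59.615%
Salt term: 16.6 × (-0.611) = -10.143
GC term: 0.41 × 59.615 = 24.442; length term: −675/52 = −12.981
Tm = 81.5 + (-10.143) + 24.442 − 12.981 = 82.818 → 82.8°C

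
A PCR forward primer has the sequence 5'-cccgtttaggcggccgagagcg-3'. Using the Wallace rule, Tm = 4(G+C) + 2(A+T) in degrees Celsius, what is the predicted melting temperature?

T=3, A=3, G=9, C=7
A+T = 6, G+C = 16
Tm = 2×6 + 4×16 = 76°C

76°C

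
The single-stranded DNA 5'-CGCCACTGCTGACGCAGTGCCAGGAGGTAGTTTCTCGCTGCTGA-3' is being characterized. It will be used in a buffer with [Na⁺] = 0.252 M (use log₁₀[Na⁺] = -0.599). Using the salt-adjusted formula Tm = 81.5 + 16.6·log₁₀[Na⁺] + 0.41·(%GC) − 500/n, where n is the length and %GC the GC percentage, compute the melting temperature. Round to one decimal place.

85.4°C

Length n = 44. Scanning the sequence gives G=14, C=13, A=7, T=10.
G+C = 27, so %GC = 27/44 × 100 = 61.364%
Salt term: 16.6 × (-0.599) = -9.943
GC term: 0.41 × 61.364 = 25.159; length term: −500/44 = −11.364
Tm = 81.5 + (-9.943) + 25.159 − 11.364 = 85.352 → 85.4°C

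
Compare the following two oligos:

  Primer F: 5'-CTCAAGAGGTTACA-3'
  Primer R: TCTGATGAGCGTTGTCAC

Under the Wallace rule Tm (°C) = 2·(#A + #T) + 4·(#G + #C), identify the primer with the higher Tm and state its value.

Primer F: A+T=8, G+C=6 → Tm = 2(8)+4(6) = 40°C
Primer R: A+T=9, G+C=9 → Tm = 2(9)+4(9) = 54°C
40°C vs 54°C → primer R is higher.

Primer R, 54°C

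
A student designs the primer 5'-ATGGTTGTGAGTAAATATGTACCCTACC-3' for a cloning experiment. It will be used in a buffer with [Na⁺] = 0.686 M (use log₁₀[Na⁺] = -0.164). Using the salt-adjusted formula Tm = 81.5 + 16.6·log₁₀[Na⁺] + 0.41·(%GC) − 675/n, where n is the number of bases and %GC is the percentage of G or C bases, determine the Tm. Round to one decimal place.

70.8°C

Length n = 28. Base counts: G=6, C=5, T=9, A=8
G+C = 11, so %GC = 11/28 × 100 = 39.286%
Salt term: 16.6 × (-0.164) = -2.722
GC term: 0.41 × 39.286 = 16.107; length term: −675/28 = −24.107
Tm = 81.5 + (-2.722) + 16.107 − 24.107 = 70.778 → 70.8°C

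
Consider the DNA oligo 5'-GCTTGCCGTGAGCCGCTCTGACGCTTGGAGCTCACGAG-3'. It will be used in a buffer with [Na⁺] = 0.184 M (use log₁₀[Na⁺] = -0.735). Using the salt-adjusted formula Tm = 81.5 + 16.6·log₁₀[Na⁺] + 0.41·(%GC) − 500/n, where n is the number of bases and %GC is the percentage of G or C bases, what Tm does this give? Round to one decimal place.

Length n = 38. Counting bases: C=12, T=8, G=13, A=5
G+C = 25, so %GC = 25/38 × 100 = 65.789%
Salt term: 16.6 × (-0.735) = -12.201
GC term: 0.41 × 65.789 = 26.973; length term: −500/38 = −13.158
Tm = 81.5 + (-12.201) + 26.973 − 13.158 = 83.114 → 83.1°C

83.1°C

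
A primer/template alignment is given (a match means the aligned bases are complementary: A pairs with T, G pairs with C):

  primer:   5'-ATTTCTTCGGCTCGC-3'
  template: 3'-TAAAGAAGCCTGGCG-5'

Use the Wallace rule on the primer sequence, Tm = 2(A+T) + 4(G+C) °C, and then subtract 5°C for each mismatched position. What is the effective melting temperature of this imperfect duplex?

36°C

Primer base counts: A=1, T=6, G=3, C=5 → A+T=7, G+C=8
Perfect-match Tm = 2(7) + 4(8) = 14 + 32 = 46°C
Mismatches (positions where the bases are not complementary): 2 (at positions 11, 12)
Effective Tm = 46 − 2×5 = 46 − 10 = 36°C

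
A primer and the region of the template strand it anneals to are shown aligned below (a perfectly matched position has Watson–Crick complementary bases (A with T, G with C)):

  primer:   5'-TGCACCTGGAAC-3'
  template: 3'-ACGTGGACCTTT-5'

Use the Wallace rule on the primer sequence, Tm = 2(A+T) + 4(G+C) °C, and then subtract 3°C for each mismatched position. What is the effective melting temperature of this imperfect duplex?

35°C

Primer base counts: A=3, T=2, G=3, C=4 → A+T=5, G+C=7
Perfect-match Tm = 2(5) + 4(7) = 10 + 28 = 38°C
Mismatches (positions where the bases are not complementary): 1 (at position 12)
Effective Tm = 38 − 1×3 = 38 − 3 = 35°C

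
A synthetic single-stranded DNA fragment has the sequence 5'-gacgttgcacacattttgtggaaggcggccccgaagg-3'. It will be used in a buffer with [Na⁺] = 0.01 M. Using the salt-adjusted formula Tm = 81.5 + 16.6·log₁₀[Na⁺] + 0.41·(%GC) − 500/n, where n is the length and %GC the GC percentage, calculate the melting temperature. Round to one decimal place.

59.2°C

Length n = 37. Base counts: T=7, C=9, A=8, G=13
G+C = 22, so %GC = 22/37 × 100 = 59.459%
Salt term: 16.6 × (-2) = -33.2
GC term: 0.41 × 59.459 = 24.378; length term: −500/37 = −13.514
Tm = 81.5 + (-33.2) + 24.378 − 13.514 = 59.164 → 59.2°C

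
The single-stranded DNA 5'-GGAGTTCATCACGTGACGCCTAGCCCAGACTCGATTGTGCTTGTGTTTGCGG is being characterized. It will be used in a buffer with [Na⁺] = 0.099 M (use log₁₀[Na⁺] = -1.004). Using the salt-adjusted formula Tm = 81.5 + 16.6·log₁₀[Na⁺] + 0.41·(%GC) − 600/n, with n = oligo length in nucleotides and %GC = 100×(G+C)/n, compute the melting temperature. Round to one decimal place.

76.2°C

Length n = 52. A=8, G=16, C=13, T=15
G+C = 29, so %GC = 29/52 × 100 = 55.769%
Salt term: 16.6 × (-1.004) = -16.666
GC term: 0.41 × 55.769 = 22.865; length term: −600/52 = −11.538
Tm = 81.5 + (-16.666) + 22.865 − 11.538 = 76.161 → 76.2°C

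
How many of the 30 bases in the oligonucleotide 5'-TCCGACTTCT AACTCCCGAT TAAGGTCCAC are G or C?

15

Scanning the sequence gives T=8, G=4, C=11, A=7.
G+C = 4 + 11 = 15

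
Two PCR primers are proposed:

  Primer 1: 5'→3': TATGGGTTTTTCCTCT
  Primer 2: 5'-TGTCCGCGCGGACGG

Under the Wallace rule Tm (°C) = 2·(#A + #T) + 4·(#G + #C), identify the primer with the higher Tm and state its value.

Primer 2, 54°C

Primer 1: A+T=10, G+C=6 → Tm = 2(10)+4(6) = 44°C
Primer 2: A+T=3, G+C=12 → Tm = 2(3)+4(12) = 54°C
44°C vs 54°C → primer 2 is higher.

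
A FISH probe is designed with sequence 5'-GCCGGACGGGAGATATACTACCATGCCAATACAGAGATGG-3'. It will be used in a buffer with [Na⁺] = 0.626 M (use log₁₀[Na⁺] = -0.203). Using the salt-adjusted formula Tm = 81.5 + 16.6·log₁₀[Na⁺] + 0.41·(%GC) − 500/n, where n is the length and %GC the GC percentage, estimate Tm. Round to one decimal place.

87.2°C

Length n = 40. Scanning the sequence gives C=9, A=13, G=12, T=6.
G+C = 21, so %GC = 21/40 × 100 = 52.5%
Salt term: 16.6 × (-0.203) = -3.37
GC term: 0.41 × 52.5 = 21.525; length term: −500/40 = −12.5
Tm = 81.5 + (-3.37) + 21.525 − 12.5 = 87.155 → 87.2°C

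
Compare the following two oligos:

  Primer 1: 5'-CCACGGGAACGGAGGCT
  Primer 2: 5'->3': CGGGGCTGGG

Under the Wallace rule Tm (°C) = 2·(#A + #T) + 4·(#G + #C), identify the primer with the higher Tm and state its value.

Primer 1, 58°C

Primer 1: A+T=5, G+C=12 → Tm = 2(5)+4(12) = 58°C
Primer 2: A+T=1, G+C=9 → Tm = 2(1)+4(9) = 38°C
58°C vs 38°C → primer 1 is higher.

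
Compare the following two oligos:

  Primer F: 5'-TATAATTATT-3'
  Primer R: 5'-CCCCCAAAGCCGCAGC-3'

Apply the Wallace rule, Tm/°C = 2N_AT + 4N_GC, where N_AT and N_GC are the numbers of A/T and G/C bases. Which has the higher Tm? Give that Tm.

Primer F: A+T=10, G+C=0 → Tm = 2(10)+4(0) = 20°C
Primer R: A+T=4, G+C=12 → Tm = 2(4)+4(12) = 56°C
20°C vs 56°C → primer R is higher.

Primer R, 56°C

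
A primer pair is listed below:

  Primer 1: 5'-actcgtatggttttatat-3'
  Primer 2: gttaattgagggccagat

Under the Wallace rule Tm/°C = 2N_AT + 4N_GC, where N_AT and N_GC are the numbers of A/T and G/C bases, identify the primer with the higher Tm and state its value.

Primer 2, 52°C

Primer 1: A+T=13, G+C=5 → Tm = 2(13)+4(5) = 46°C
Primer 2: A+T=10, G+C=8 → Tm = 2(10)+4(8) = 52°C
46°C vs 52°C → primer 2 is higher.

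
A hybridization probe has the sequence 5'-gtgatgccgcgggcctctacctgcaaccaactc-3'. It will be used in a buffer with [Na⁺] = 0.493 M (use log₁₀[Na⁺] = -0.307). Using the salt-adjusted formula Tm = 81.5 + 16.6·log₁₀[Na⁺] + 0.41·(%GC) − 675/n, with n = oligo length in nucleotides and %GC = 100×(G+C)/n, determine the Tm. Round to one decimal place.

82.0°C

Length n = 33. G=8, A=6, C=13, T=6
G+C = 21, so %GC = 21/33 × 100 = 63.636%
Salt term: 16.6 × (-0.307) = -5.096
GC term: 0.41 × 63.636 = 26.091; length term: −675/33 = −20.455
Tm = 81.5 + (-5.096) + 26.091 − 20.455 = 82.04 → 82.0°C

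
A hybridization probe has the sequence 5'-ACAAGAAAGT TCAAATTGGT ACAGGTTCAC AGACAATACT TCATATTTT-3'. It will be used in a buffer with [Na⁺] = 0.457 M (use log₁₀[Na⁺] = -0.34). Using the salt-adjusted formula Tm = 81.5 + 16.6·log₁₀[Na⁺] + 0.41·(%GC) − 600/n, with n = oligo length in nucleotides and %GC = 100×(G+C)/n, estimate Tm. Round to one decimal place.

76.2°C

Length n = 49. Counting bases: C=8, T=15, G=7, A=19
G+C = 15, so %GC = 15/49 × 100 = 30.612%
Salt term: 16.6 × (-0.34) = -5.644
GC term: 0.41 × 30.612 = 12.551; length term: −600/49 = −12.245
Tm = 81.5 + (-5.644) + 12.551 − 12.245 = 76.162 → 76.2°C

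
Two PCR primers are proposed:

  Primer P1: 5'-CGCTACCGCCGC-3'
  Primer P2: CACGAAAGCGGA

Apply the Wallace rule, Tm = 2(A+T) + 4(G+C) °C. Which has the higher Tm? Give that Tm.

Primer P1: A+T=2, G+C=10 → Tm = 2(2)+4(10) = 44°C
Primer P2: A+T=5, G+C=7 → Tm = 2(5)+4(7) = 38°C
44°C vs 38°C → primer P1 is higher.

Primer P1, 44°C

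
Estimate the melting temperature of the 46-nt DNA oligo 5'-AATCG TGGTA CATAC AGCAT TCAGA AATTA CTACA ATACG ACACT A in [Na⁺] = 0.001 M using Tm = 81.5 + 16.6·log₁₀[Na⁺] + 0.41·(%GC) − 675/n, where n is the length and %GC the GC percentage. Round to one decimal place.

31.3°C

Length n = 46. Scanning the sequence gives T=11, C=10, G=6, A=19.
G+C = 16, so %GC = 16/46 × 100 = 34.783%
Salt term: 16.6 × (-3) = -49.8
GC term: 0.41 × 34.783 = 14.261; length term: −675/46 = −14.674
Tm = 81.5 + (-49.8) + 14.261 − 14.674 = 31.287 → 31.3°C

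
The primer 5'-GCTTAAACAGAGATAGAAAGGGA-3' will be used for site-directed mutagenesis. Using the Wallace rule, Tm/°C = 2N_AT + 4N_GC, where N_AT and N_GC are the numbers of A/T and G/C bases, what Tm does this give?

64°C

A=11, C=2, T=3, G=7
AT pairs contribute 14, GC pairs contribute 9.
Tm = 4·9 + 2·14 = 36 + 28 = 64°C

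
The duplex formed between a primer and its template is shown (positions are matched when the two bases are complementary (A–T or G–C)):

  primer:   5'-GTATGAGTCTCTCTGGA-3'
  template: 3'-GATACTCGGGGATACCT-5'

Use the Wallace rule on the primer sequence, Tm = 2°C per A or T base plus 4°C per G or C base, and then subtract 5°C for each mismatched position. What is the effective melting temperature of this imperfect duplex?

30°C

Primer base counts: A=3, T=6, G=5, C=3 → A+T=9, G+C=8
Perfect-match Tm = 2(9) + 4(8) = 18 + 32 = 50°C
Mismatches (positions where the bases are not complementary): 4 (at positions 1, 8, 10, 13)
Effective Tm = 50 − 4×5 = 50 − 20 = 30°C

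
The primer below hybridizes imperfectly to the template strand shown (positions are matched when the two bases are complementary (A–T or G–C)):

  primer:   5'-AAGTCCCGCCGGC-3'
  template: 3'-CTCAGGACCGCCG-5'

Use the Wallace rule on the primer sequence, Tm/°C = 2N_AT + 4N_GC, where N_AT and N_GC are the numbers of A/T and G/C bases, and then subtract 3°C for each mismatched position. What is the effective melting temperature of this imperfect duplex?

37°C

Primer base counts: A=2, T=1, G=4, C=6 → A+T=3, G+C=10
Perfect-match Tm = 2(3) + 4(10) = 6 + 40 = 46°C
Mismatches (positions where the bases are not complementary): 3 (at positions 1, 7, 9)
Effective Tm = 46 − 3×3 = 46 − 9 = 37°C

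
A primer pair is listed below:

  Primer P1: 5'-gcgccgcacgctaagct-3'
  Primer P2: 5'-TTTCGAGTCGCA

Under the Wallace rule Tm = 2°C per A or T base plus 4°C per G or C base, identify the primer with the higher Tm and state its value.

Primer P1: A+T=5, G+C=12 → Tm = 2(5)+4(12) = 58°C
Primer P2: A+T=6, G+C=6 → Tm = 2(6)+4(6) = 36°C
58°C vs 36°C → primer P1 is higher.

Primer P1, 58°C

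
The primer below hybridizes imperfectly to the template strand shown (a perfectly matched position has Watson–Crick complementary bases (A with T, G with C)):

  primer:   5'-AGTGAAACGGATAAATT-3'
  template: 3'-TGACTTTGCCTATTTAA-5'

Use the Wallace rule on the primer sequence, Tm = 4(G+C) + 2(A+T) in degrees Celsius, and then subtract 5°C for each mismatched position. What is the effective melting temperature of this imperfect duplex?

39°C

Primer base counts: A=8, T=4, G=4, C=1 → A+T=12, G+C=5
Perfect-match Tm = 2(12) + 4(5) = 24 + 20 = 44°C
Mismatches (positions where the bases are not complementary): 1 (at position 2)
Effective Tm = 44 − 1×5 = 44 − 5 = 39°C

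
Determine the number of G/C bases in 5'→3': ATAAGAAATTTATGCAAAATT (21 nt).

3

Counting bases: T=7, G=2, C=1, A=11
Total G or C: 2 + 1 = 3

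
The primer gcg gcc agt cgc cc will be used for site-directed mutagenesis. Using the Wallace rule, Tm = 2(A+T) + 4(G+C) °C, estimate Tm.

Base counts: G=5, A=1, C=7, T=1
A+T = 2, G+C = 12
Tm = 4·12 + 2·2 = 48 + 4 = 52°C

52°C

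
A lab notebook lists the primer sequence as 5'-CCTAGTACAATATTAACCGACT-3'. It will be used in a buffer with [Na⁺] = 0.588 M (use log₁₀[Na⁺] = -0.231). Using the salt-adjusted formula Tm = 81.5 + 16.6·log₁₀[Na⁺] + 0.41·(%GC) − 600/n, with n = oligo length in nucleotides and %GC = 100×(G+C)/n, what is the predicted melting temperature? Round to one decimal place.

Length n = 22. T=6, A=8, C=6, G=2
G+C = 8, so %GC = 8/22 × 100 = 36.364%
Salt term: 16.6 × (-0.231) = -3.835
GC term: 0.41 × 36.364 = 14.909; length term: −600/22 = −27.273
Tm = 81.5 + (-3.835) + 14.909 − 27.273 = 65.301 → 65.3°C

65.3°C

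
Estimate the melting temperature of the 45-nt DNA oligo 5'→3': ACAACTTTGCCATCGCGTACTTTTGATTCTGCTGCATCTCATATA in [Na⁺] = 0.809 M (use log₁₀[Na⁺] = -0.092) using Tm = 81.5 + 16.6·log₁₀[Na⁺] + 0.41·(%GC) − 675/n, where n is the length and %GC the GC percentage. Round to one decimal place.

81.4°C

Length n = 45. Scanning the sequence gives G=6, A=10, C=12, T=17.
G+C = 18, so %GC = 18/45 × 100 = 40%
Salt term: 16.6 × (-0.092) = -1.527
GC term: 0.41 × 40 = 16.4; length term: −675/45 = −15
Tm = 81.5 + (-1.527) + 16.4 − 15 = 81.373 → 81.4°C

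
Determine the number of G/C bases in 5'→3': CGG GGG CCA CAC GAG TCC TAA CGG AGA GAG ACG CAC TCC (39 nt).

26

Scanning the sequence gives G=13, T=3, A=10, C=13.
G+C = 13 + 13 = 26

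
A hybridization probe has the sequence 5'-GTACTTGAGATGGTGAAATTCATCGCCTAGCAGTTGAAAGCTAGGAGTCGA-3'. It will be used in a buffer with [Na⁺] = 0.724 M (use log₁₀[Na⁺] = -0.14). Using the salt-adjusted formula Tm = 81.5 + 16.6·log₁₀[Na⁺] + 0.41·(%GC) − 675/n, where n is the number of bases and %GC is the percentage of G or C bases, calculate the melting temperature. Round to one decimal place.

Length n = 51. Scanning the sequence gives A=15, C=8, G=15, T=13.
G+C = 23, so %GC = 23/51 × 100 = 45.098%
Salt term: 16.6 × (-0.14) = -2.324
GC term: 0.41 × 45.098 = 18.49; length term: −675/51 = −13.235
Tm = 81.5 + (-2.324) + 18.49 − 13.235 = 84.431 → 84.4°C

84.4°C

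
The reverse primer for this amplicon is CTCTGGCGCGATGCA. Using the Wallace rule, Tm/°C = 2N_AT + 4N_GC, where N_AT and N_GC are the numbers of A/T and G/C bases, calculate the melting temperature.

A=2, C=5, T=3, G=5
A+T = 5, G+C = 10
Tm = 2(5) + 4(10) = 10 + 40 = 50°C

50°C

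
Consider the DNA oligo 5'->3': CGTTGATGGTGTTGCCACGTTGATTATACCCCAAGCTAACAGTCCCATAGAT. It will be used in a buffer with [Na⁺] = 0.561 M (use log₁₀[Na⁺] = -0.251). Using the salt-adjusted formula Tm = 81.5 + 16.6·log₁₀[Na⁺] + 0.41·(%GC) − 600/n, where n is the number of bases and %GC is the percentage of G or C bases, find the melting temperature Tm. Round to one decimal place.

84.7°C

Length n = 52. Scanning the sequence gives A=13, G=11, C=13, T=15.
G+C = 24, so %GC = 24/52 × 100 = 46.154%
Salt term: 16.6 × (-0.251) = -4.167
GC term: 0.41 × 46.154 = 18.923; length term: −600/52 = −11.538
Tm = 81.5 + (-4.167) + 18.923 − 11.538 = 84.718 → 84.7°C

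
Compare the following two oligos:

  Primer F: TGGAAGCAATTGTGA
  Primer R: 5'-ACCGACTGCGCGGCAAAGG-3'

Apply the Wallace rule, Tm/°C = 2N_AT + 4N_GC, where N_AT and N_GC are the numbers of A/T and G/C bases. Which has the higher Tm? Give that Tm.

Primer R, 64°C

Primer F: A+T=9, G+C=6 → Tm = 2(9)+4(6) = 42°C
Primer R: A+T=6, G+C=13 → Tm = 2(6)+4(13) = 64°C
42°C vs 64°C → primer R is higher.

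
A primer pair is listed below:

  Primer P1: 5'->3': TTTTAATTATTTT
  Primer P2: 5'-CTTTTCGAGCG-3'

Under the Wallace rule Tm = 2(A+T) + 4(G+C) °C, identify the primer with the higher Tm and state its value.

Primer P1: A+T=13, G+C=0 → Tm = 2(13)+4(0) = 26°C
Primer P2: A+T=5, G+C=6 → Tm = 2(5)+4(6) = 34°C
26°C vs 34°C → primer P2 is higher.

Primer P2, 34°C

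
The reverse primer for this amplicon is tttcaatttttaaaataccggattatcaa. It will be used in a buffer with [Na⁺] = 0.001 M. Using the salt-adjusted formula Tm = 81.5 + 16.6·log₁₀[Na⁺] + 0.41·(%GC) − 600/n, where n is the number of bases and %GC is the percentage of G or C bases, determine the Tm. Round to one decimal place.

19.5°C

Length n = 29. Counting bases: C=4, T=12, A=11, G=2
G+C = 6, so %GC = 6/29 × 100 = 20.69%
Salt term: 16.6 × (-3) = -49.8
GC term: 0.41 × 20.69 = 8.483; length term: −600/29 = −20.69
Tm = 81.5 + (-49.8) + 8.483 − 20.69 = 19.493 → 19.5°C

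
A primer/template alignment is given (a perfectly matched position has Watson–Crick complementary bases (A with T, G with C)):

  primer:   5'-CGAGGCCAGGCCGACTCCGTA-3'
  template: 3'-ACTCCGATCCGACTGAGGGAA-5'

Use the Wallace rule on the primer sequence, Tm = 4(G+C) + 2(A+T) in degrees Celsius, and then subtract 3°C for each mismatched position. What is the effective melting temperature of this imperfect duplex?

57°C

Primer base counts: A=4, T=2, G=7, C=8 → A+T=6, G+C=15
Perfect-match Tm = 2(6) + 4(15) = 12 + 60 = 72°C
Mismatches (positions where the bases are not complementary): 5 (at positions 1, 7, 12, 19, 21)
Effective Tm = 72 − 5×3 = 72 − 15 = 57°C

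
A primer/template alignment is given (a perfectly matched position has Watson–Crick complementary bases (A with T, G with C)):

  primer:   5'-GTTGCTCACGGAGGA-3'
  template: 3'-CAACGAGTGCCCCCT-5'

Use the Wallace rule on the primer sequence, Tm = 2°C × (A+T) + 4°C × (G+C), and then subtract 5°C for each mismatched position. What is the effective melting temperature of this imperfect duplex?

Primer base counts: A=3, T=3, G=6, C=3 → A+T=6, G+C=9
Perfect-match Tm = 2(6) + 4(9) = 12 + 36 = 48°C
Mismatches (positions where the bases are not complementary): 1 (at position 12)
Effective Tm = 48 − 1×5 = 48 − 5 = 43°C

43°C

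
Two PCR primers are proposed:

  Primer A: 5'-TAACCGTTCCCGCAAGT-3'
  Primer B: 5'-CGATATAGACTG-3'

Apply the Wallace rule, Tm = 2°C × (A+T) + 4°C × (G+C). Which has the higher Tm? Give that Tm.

Primer A, 52°C

Primer A: A+T=8, G+C=9 → Tm = 2(8)+4(9) = 52°C
Primer B: A+T=7, G+C=5 → Tm = 2(7)+4(5) = 34°C
52°C vs 34°C → primer A is higher.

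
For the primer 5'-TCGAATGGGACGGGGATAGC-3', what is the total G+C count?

Counting bases: G=9, A=5, T=3, C=3
G+C = 9 + 3 = 12

12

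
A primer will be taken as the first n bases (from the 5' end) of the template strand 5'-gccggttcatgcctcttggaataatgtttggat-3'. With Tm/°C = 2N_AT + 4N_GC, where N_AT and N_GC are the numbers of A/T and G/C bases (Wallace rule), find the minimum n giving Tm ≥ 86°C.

First 29 bases: GCCGGTTCATGCCTCTTGGAATAATGTTT → Tm = 84°C (< 86°C)
First 30 bases: GCCGGTTCATGCCTCTTGGAATAATGTTTG → Tm = 88°C (≥ 86°C)
Since every base adds ≥2°C, Tm only increases with n, so the threshold is first crossed at n = 30.

n = 30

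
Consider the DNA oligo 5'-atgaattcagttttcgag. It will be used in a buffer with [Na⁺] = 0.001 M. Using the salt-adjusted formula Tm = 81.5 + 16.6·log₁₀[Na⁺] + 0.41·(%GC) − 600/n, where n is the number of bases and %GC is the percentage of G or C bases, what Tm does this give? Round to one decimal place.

Length n = 18. Base counts: T=7, G=4, A=5, C=2
G+C = 6, so %GC = 6/18 × 100 = 33.333%
Salt term: 16.6 × (-3) = -49.8
GC term: 0.41 × 33.333 = 13.667; length term: −600/18 = −33.333
Tm = 81.5 + (-49.8) + 13.667 − 33.333 = 12.034 → 12.0°C

12.0°C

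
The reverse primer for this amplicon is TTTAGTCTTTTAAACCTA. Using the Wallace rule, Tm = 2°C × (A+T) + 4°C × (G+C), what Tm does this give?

Scanning the sequence gives T=9, C=3, G=1, A=5.
So N_AT = 14 and N_GC = 4.
Tm = 2(14) + 4(4) = 28 + 16 = 44°C

44°C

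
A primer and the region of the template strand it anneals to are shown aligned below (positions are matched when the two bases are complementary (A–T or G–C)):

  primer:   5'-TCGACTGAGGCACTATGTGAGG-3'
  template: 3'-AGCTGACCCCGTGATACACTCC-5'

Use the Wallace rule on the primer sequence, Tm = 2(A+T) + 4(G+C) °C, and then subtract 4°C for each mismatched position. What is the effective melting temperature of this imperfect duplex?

64°C

Primer base counts: A=5, T=5, G=8, C=4 → A+T=10, G+C=12
Perfect-match Tm = 2(10) + 4(12) = 20 + 48 = 68°C
Mismatches (positions where the bases are not complementary): 1 (at position 8)
Effective Tm = 68 − 1×4 = 68 − 4 = 64°C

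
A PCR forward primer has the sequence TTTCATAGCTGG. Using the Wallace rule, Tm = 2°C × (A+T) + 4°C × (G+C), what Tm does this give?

Counting bases: C=2, A=2, G=3, T=5
So N_AT = 7 and N_GC = 5.
Tm = 2×7 + 4×5 = 34°C

34°C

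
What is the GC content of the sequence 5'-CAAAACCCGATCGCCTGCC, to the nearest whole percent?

Scanning the sequence gives C=9, G=3, A=5, T=2.
G+C = 3 + 9 = 12 out of 19 bases
%GC = 12/19 × 100 = 63.16% ≈ 63%

63%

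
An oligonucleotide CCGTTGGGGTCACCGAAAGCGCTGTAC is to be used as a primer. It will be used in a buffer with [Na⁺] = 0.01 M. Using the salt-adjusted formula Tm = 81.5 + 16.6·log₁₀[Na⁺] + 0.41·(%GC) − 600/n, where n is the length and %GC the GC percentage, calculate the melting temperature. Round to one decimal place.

51.9°C

Length n = 27. Base counts: G=9, C=8, T=5, A=5
G+C = 17, so %GC = 17/27 × 100 = 62.963%
Salt term: 16.6 × (-2) = -33.2
GC term: 0.41 × 62.963 = 25.815; length term: −600/27 = −22.222
Tm = 81.5 + (-33.2) + 25.815 − 22.222 = 51.893 → 51.9°C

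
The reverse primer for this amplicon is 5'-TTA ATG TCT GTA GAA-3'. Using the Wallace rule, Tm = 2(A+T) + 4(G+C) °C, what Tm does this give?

38°C

Base counts: T=6, C=1, G=3, A=5
AT pairs contribute 11, GC pairs contribute 4.
Tm = 4·4 + 2·11 = 16 + 22 = 38°C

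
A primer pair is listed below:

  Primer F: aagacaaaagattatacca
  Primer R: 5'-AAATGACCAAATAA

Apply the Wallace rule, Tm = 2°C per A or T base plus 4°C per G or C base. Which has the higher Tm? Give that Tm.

Primer F: A+T=14, G+C=5 → Tm = 2(14)+4(5) = 48°C
Primer R: A+T=11, G+C=3 → Tm = 2(11)+4(3) = 34°C
48°C vs 34°C → primer F is higher.

Primer F, 48°C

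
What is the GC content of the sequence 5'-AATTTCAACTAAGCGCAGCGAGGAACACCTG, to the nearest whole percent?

Base counts: T=5, A=11, G=7, C=8
G+C = 7 + 8 = 15 out of 31 bases
%GC = 15/31 × 100 = 48.39% ≈ 48%

48%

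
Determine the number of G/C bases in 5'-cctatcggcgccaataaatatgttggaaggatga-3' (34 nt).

Base counts: C=6, G=9, T=8, A=11
Total G or C: 9 + 6 = 15

15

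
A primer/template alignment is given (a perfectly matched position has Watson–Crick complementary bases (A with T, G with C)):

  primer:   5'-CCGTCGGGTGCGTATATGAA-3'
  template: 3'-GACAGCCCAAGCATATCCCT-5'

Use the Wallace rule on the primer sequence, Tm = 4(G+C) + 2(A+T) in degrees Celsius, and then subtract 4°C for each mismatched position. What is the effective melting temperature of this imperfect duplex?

Primer base counts: A=4, T=5, G=7, C=4 → A+T=9, G+C=11
Perfect-match Tm = 2(9) + 4(11) = 18 + 44 = 62°C
Mismatches (positions where the bases are not complementary): 4 (at positions 2, 10, 17, 19)
Effective Tm = 62 − 4×4 = 62 − 16 = 46°C

46°C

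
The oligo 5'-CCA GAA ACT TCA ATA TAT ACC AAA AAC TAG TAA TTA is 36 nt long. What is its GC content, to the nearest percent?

25%

Base counts: T=9, G=2, C=7, A=18
G+C = 2 + 7 = 9 out of 36 bases
%GC = 9/36 × 100 = 25% ≈ 25%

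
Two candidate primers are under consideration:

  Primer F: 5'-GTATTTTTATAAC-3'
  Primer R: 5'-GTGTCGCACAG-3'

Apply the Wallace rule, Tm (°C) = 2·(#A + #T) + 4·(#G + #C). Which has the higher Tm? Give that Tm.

Primer R, 36°C

Primer F: A+T=11, G+C=2 → Tm = 2(11)+4(2) = 30°C
Primer R: A+T=4, G+C=7 → Tm = 2(4)+4(7) = 36°C
30°C vs 36°C → primer R is higher.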